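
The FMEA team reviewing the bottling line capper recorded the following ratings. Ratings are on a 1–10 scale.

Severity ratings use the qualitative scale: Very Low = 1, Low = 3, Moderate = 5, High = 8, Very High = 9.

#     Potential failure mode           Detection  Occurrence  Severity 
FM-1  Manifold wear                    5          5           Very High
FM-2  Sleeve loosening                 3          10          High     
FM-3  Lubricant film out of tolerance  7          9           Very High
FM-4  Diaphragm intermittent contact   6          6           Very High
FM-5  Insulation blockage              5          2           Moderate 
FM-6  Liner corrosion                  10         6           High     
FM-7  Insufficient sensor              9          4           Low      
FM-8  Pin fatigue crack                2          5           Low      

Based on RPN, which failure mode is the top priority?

FM-3

RPN = Severity × Occurrence × Detection:
  FM-1: 9 × 5 × 5 = 225
  FM-2: 8 × 10 × 3 = 240
  FM-3: 9 × 9 × 7 = 567
  FM-4: 9 × 6 × 6 = 324
  FM-5: 5 × 2 × 5 = 50
  FM-6: 8 × 6 × 10 = 480
  FM-7: 3 × 4 × 9 = 108
  FM-8: 3 × 5 × 2 = 30
Highest RPN is 567 → FM-3.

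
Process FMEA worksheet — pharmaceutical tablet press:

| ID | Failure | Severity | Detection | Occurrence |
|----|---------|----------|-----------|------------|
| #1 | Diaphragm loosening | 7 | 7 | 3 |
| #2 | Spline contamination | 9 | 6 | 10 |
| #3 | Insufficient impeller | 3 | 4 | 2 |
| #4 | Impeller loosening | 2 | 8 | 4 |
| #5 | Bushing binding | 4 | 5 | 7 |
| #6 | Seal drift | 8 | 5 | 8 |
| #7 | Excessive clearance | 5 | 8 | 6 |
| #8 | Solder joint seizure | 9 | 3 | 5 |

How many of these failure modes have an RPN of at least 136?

5

RPN = Severity × Occurrence × Detection:
  #1: 7 × 3 × 7 = 147
  #2: 9 × 10 × 6 = 540
  #3: 3 × 2 × 4 = 24
  #4: 2 × 4 × 8 = 64
  #5: 4 × 7 × 5 = 140
  #6: 8 × 8 × 5 = 320
  #7: 5 × 6 × 8 = 240
  #8: 9 × 5 × 3 = 135
Modes with RPN ≥ 136: #1 (147), #2 (540), #5 (140), #6 (320), #7 (240) → 5.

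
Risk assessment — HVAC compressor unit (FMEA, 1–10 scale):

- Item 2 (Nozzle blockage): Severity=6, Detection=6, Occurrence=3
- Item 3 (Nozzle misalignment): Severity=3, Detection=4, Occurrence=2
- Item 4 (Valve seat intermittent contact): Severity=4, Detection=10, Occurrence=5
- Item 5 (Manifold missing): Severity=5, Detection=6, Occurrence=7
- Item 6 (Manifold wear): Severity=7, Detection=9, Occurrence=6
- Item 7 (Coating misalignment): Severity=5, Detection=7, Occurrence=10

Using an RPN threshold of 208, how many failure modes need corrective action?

3

RPN = Severity × Occurrence × Detection:
  Item 2: 6 × 3 × 6 = 108
  Item 3: 3 × 2 × 4 = 24
  Item 4: 4 × 5 × 10 = 200
  Item 5: 5 × 7 × 6 = 210
  Item 6: 7 × 6 × 9 = 378
  Item 7: 5 × 10 × 7 = 350
Modes with RPN ≥ 208: Item 5 (210), Item 6 (378), Item 7 (350) → 3.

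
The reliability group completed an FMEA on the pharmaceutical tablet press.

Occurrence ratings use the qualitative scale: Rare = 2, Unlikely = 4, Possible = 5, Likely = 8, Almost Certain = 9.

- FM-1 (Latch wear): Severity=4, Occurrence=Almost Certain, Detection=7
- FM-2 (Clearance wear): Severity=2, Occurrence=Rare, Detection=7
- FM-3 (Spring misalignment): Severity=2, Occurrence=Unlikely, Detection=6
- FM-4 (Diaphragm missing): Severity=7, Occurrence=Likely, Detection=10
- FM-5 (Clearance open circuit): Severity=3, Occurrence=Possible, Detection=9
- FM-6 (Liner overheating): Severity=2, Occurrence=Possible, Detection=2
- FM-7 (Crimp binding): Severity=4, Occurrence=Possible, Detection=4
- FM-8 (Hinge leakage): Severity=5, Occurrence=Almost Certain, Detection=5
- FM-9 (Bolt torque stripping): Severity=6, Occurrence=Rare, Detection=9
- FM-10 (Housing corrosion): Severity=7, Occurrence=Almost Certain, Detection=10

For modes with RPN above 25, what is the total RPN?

RPN = Severity × Occurrence × Detection:
  FM-1: 4 × 9 × 7 = 252
  FM-2: 2 × 2 × 7 = 28
  FM-3: 2 × 4 × 6 = 48
  FM-4: 7 × 8 × 10 = 560
  FM-5: 3 × 5 × 9 = 135
  FM-6: 2 × 5 × 2 = 20
  FM-7: 4 × 5 × 4 = 80
  FM-8: 5 × 9 × 5 = 225
  FM-9: 6 × 2 × 9 = 108
  FM-10: 7 × 9 × 10 = 630
RPN > 25: FM-1 (252), FM-2 (28), FM-3 (48), FM-4 (560), FM-5 (135), FM-7 (80), FM-8 (225), FM-9 (108), FM-10 (630).
Sum: 252 + 28 + 48 + 560 + 135 + 80 + 225 + 108 + 630 = 2066.

2066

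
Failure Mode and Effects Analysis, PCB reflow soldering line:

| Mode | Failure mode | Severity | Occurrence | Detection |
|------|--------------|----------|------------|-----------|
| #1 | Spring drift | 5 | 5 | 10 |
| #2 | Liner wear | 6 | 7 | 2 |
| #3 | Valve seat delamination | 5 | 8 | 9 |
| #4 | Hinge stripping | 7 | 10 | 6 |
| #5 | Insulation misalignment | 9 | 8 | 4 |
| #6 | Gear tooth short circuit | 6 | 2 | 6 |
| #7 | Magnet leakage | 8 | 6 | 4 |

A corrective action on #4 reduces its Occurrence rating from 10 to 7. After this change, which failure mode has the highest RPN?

#3

RPN = Severity × Occurrence × Detection:
  #1: 5 × 5 × 10 = 250
  #2: 6 × 7 × 2 = 84
  #3: 5 × 8 × 9 = 360
  #4: 7 × 10 × 6 = 420
  #5: 9 × 8 × 4 = 288
  #6: 6 × 2 × 6 = 72
  #7: 8 × 6 × 4 = 192
After action: #4 → 7 × 7 × 6 = 294.
Revised RPNs: #3=360, #4=294, #5=288, #1=250, #7=192, #2=84, #6=72.
Highest is now #3 (360).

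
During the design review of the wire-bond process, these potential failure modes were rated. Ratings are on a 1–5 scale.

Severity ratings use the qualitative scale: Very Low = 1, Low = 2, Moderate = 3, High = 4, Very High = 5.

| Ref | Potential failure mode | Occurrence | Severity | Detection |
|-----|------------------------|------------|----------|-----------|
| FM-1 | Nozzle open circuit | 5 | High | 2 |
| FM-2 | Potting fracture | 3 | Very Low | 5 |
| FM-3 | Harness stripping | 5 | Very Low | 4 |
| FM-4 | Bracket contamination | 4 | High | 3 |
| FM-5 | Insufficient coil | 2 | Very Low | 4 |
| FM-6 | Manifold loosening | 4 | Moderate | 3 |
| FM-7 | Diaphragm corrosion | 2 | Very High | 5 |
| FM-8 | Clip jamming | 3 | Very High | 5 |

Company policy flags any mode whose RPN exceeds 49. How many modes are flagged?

2

RPN = Severity × Occurrence × Detection:
  FM-1: 4 × 5 × 2 = 40
  FM-2: 1 × 3 × 5 = 15
  FM-3: 1 × 5 × 4 = 20
  FM-4: 4 × 4 × 3 = 48
  FM-5: 1 × 2 × 4 = 8
  FM-6: 3 × 4 × 3 = 36
  FM-7: 5 × 2 × 5 = 50
  FM-8: 5 × 3 × 5 = 75
Modes with RPN > 49: FM-7 (50), FM-8 (75) → 2.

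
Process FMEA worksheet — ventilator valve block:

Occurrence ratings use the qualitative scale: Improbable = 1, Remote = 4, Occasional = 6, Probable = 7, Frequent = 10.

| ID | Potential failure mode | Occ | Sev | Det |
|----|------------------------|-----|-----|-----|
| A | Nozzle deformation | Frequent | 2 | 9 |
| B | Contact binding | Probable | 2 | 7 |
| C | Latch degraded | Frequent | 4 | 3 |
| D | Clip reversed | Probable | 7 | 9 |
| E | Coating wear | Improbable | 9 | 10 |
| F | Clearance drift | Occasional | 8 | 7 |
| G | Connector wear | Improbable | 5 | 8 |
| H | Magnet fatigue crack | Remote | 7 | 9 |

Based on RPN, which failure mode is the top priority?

RPN = Severity × Occurrence × Detection:
  A: 2 × 10 × 9 = 180
  B: 2 × 7 × 7 = 98
  C: 4 × 10 × 3 = 120
  D: 7 × 7 × 9 = 441
  E: 9 × 1 × 10 = 90
  F: 8 × 6 × 7 = 336
  G: 5 × 1 × 8 = 40
  H: 7 × 4 × 9 = 252
Highest RPN is 441 → D.

D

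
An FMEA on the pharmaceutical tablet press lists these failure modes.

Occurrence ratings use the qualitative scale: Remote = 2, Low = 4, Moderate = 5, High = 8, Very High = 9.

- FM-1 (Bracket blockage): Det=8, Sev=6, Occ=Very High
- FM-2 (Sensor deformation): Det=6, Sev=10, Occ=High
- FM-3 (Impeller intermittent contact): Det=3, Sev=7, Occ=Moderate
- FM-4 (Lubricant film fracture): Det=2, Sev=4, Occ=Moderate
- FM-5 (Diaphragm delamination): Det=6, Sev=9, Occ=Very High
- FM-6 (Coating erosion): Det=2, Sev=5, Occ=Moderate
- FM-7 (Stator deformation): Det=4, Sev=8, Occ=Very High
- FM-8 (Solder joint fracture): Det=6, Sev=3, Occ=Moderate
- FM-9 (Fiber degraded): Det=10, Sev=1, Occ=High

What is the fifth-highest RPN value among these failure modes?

RPN = Severity × Occurrence × Detection:
  FM-1: 6 × 9 × 8 = 432
  FM-2: 10 × 8 × 6 = 480
  FM-3: 7 × 5 × 3 = 105
  FM-4: 4 × 5 × 2 = 40
  FM-5: 9 × 9 × 6 = 486
  FM-6: 5 × 5 × 2 = 50
  FM-7: 8 × 9 × 4 = 288
  FM-8: 3 × 5 × 6 = 90
  FM-9: 1 × 8 × 10 = 80
Sorted descending: 486, 480, 432, 288, 105, 90, 80, 50, 40.
The fifth-highest RPN is 105 (FM-3).

105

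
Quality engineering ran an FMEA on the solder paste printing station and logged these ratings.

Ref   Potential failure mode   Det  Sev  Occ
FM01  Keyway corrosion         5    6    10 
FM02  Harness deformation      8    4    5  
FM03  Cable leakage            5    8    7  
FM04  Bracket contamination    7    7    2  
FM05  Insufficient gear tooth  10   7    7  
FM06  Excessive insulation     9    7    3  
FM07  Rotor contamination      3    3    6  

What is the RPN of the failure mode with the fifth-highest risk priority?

160

RPN = Severity × Occurrence × Detection:
  FM01: 6 × 10 × 5 = 300
  FM02: 4 × 5 × 8 = 160
  FM03: 8 × 7 × 5 = 280
  FM04: 7 × 2 × 7 = 98
  FM05: 7 × 7 × 10 = 490
  FM06: 7 × 3 × 9 = 189
  FM07: 3 × 6 × 3 = 54
Sorted descending: 490, 300, 280, 189, 160, 98, 54.
The fifth-highest RPN is 160 (FM02).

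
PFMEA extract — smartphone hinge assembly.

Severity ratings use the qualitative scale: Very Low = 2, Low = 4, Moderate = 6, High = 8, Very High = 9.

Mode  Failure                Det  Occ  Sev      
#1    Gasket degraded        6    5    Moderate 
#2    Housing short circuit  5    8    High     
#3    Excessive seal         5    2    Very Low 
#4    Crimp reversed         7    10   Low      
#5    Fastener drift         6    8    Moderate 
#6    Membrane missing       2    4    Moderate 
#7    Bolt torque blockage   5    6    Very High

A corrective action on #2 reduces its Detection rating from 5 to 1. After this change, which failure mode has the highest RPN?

RPN = Severity × Occurrence × Detection:
  #1: 6 × 5 × 6 = 180
  #2: 8 × 8 × 5 = 320
  #3: 2 × 2 × 5 = 20
  #4: 4 × 10 × 7 = 280
  #5: 6 × 8 × 6 = 288
  #6: 6 × 4 × 2 = 48
  #7: 9 × 6 × 5 = 270
After action: #2 → 8 × 8 × 1 = 64.
Revised RPNs: #5=288, #4=280, #7=270, #1=180, #2=64, #6=48, #3=20.
Highest is now #5 (288).

#5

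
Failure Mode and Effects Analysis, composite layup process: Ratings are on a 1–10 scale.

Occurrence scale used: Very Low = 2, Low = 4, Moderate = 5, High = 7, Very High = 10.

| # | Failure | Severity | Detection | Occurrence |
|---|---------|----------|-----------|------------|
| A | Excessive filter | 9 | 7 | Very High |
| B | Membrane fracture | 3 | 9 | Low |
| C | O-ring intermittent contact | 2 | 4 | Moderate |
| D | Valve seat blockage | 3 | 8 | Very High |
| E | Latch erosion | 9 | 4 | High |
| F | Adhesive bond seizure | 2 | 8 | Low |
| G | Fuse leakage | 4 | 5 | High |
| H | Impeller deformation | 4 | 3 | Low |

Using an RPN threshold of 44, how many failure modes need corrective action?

7

RPN = Severity × Occurrence × Detection:
  A: 9 × 10 × 7 = 630
  B: 3 × 4 × 9 = 108
  C: 2 × 5 × 4 = 40
  D: 3 × 10 × 8 = 240
  E: 9 × 7 × 4 = 252
  F: 2 × 4 × 8 = 64
  G: 4 × 7 × 5 = 140
  H: 4 × 4 × 3 = 48
Modes with RPN ≥ 44: A (630), B (108), D (240), E (252), F (64), G (140), H (48) → 7.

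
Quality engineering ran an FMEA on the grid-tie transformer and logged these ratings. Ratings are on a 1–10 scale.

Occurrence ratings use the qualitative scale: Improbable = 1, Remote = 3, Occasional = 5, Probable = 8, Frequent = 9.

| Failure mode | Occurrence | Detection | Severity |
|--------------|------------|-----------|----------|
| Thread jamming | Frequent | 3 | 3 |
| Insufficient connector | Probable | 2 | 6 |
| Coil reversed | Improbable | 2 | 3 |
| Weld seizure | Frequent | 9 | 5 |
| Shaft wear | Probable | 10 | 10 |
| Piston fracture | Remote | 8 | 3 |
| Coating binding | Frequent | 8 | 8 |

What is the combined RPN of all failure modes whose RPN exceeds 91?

RPN = Severity × Occurrence × Detection:
  Thread jamming: 3 × 9 × 3 = 81
  Insufficient connector: 6 × 8 × 2 = 96
  Coil reversed: 3 × 1 × 2 = 6
  Weld seizure: 5 × 9 × 9 = 405
  Shaft wear: 10 × 8 × 10 = 800
  Piston fracture: 3 × 3 × 8 = 72
  Coating binding: 8 × 9 × 8 = 576
RPN > 91: Insufficient connector (96), Weld seizure (405), Shaft wear (800), Coating binding (576).
Sum: 96 + 405 + 800 + 576 = 1877.

1877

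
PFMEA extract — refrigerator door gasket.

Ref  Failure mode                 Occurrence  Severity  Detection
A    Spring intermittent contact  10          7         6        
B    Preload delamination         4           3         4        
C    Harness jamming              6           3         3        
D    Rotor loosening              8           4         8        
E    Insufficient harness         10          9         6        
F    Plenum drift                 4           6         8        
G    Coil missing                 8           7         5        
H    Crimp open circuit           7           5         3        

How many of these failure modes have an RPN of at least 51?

7

RPN = Severity × Occurrence × Detection:
  A: 7 × 10 × 6 = 420
  B: 3 × 4 × 4 = 48
  C: 3 × 6 × 3 = 54
  D: 4 × 8 × 8 = 256
  E: 9 × 10 × 6 = 540
  F: 6 × 4 × 8 = 192
  G: 7 × 8 × 5 = 280
  H: 5 × 7 × 3 = 105
Modes with RPN ≥ 51: A (420), C (54), D (256), E (540), F (192), G (280), H (105) → 7.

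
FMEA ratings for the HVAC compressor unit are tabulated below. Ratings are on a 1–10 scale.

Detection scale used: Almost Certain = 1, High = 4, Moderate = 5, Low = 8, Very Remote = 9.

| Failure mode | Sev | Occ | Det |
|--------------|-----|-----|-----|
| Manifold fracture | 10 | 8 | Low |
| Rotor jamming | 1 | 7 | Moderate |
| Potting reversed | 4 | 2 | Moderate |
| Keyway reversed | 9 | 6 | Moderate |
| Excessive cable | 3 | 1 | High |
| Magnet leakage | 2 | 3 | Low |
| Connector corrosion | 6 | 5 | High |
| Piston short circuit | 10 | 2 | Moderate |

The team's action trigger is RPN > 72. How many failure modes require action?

4

RPN = Severity × Occurrence × Detection:
  Manifold fracture: 10 × 8 × 8 = 640
  Rotor jamming: 1 × 7 × 5 = 35
  Potting reversed: 4 × 2 × 5 = 40
  Keyway reversed: 9 × 6 × 5 = 270
  Excessive cable: 3 × 1 × 4 = 12
  Magnet leakage: 2 × 3 × 8 = 48
  Connector corrosion: 6 × 5 × 4 = 120
  Piston short circuit: 10 × 2 × 5 = 100
Modes with RPN > 72: Manifold fracture (640), Keyway reversed (270), Connector corrosion (120), Piston short circuit (100) → 4.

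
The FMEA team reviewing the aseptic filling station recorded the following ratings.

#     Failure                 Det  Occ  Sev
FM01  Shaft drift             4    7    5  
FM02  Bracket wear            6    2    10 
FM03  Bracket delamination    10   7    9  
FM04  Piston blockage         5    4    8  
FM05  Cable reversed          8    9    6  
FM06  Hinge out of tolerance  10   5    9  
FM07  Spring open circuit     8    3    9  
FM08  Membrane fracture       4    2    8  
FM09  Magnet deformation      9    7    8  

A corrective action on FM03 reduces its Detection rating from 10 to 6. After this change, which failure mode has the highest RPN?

FM09

RPN = Severity × Occurrence × Detection:
  FM01: 5 × 7 × 4 = 140
  FM02: 10 × 2 × 6 = 120
  FM03: 9 × 7 × 10 = 630
  FM04: 8 × 4 × 5 = 160
  FM05: 6 × 9 × 8 = 432
  FM06: 9 × 5 × 10 = 450
  FM07: 9 × 3 × 8 = 216
  FM08: 8 × 2 × 4 = 64
  FM09: 8 × 7 × 9 = 504
After action: FM03 → 9 × 7 × 6 = 378.
Revised RPNs: FM09=504, FM06=450, FM05=432, FM03=378, FM07=216, FM04=160, FM01=140, FM02=120, FM08=64.
Highest is now FM09 (504).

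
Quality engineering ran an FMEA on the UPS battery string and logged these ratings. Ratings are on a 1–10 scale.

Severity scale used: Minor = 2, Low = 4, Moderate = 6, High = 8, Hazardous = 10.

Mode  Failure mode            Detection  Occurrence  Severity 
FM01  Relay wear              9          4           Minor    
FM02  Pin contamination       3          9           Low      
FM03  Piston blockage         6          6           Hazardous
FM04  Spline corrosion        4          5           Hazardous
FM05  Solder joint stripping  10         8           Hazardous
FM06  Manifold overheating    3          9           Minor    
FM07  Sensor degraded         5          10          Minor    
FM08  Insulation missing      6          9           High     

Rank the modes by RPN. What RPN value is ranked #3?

360

RPN = Severity × Occurrence × Detection:
  FM01: 2 × 4 × 9 = 72
  FM02: 4 × 9 × 3 = 108
  FM03: 10 × 6 × 6 = 360
  FM04: 10 × 5 × 4 = 200
  FM05: 10 × 8 × 10 = 800
  FM06: 2 × 9 × 3 = 54
  FM07: 2 × 10 × 5 = 100
  FM08: 8 × 9 × 6 = 432
Sorted descending: 800, 432, 360, 200, 108, 100, 72, 54.
The third-highest RPN is 360 (FM03).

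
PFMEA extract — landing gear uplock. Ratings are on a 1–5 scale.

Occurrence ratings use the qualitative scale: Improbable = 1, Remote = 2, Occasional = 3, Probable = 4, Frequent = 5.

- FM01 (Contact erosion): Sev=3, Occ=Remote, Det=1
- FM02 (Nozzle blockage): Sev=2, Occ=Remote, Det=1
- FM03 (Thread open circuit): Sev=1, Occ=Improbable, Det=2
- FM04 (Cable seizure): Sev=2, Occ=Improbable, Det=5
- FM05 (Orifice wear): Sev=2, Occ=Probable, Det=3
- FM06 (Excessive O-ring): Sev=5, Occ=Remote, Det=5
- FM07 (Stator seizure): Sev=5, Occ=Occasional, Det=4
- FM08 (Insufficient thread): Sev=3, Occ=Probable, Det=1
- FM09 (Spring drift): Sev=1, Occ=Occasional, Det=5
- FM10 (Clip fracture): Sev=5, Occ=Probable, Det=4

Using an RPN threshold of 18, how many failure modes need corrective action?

4

RPN = Severity × Occurrence × Detection:
  FM01: 3 × 2 × 1 = 6
  FM02: 2 × 2 × 1 = 4
  FM03: 1 × 1 × 2 = 2
  FM04: 2 × 1 × 5 = 10
  FM05: 2 × 4 × 3 = 24
  FM06: 5 × 2 × 5 = 50
  FM07: 5 × 3 × 4 = 60
  FM08: 3 × 4 × 1 = 12
  FM09: 1 × 3 × 5 = 15
  FM10: 5 × 4 × 4 = 80
Modes with RPN ≥ 18: FM05 (24), FM06 (50), FM07 (60), FM10 (80) → 4.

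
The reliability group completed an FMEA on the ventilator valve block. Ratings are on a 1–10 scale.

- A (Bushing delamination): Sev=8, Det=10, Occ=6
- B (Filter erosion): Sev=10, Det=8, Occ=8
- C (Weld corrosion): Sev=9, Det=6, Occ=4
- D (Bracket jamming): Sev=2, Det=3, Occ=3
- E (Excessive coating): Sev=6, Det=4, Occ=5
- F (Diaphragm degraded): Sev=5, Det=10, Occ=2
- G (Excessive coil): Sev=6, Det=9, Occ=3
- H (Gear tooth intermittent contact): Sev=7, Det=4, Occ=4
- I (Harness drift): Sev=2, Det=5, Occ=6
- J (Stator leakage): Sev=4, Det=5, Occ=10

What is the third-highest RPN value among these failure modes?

216

RPN = Severity × Occurrence × Detection:
  A: 8 × 6 × 10 = 480
  B: 10 × 8 × 8 = 640
  C: 9 × 4 × 6 = 216
  D: 2 × 3 × 3 = 18
  E: 6 × 5 × 4 = 120
  F: 5 × 2 × 10 = 100
  G: 6 × 3 × 9 = 162
  H: 7 × 4 × 4 = 112
  I: 2 × 6 × 5 = 60
  J: 4 × 10 × 5 = 200
Sorted descending: 640, 480, 216, 200, 162, 120, 112, 100, 60, 18.
The third-highest RPN is 216 (C).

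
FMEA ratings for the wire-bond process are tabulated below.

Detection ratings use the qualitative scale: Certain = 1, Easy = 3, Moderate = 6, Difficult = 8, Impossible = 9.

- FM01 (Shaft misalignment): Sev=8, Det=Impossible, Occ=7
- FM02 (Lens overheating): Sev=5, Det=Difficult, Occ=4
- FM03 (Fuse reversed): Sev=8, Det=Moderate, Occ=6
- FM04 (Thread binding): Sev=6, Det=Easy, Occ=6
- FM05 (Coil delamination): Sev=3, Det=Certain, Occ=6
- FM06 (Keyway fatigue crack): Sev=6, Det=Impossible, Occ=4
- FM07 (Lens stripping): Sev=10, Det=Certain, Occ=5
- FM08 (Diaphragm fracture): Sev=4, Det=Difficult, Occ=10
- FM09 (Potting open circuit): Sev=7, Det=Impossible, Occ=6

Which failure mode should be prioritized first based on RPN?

RPN = Severity × Occurrence × Detection:
  FM01: 8 × 7 × 9 = 504
  FM02: 5 × 4 × 8 = 160
  FM03: 8 × 6 × 6 = 288
  FM04: 6 × 6 × 3 = 108
  FM05: 3 × 6 × 1 = 18
  FM06: 6 × 4 × 9 = 216
  FM07: 10 × 5 × 1 = 50
  FM08: 4 × 10 × 8 = 320
  FM09: 7 × 6 × 9 = 378
Highest RPN is 504 → FM01.

FM01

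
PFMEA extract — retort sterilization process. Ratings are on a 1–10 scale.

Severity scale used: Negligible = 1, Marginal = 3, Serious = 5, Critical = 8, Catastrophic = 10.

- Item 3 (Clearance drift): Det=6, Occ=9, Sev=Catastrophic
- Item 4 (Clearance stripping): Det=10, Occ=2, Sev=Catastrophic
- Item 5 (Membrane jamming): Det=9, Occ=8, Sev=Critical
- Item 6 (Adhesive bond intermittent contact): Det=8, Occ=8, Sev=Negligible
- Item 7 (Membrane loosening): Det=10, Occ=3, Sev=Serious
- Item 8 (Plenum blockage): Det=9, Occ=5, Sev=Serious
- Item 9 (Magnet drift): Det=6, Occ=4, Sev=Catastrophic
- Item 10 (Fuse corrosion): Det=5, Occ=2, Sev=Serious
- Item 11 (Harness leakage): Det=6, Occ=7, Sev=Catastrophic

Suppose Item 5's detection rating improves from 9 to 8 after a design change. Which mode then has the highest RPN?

Item 3

RPN = Severity × Occurrence × Detection:
  Item 3: 10 × 9 × 6 = 540
  Item 4: 10 × 2 × 10 = 200
  Item 5: 8 × 8 × 9 = 576
  Item 6: 1 × 8 × 8 = 64
  Item 7: 5 × 3 × 10 = 150
  Item 8: 5 × 5 × 9 = 225
  Item 9: 10 × 4 × 6 = 240
  Item 10: 5 × 2 × 5 = 50
  Item 11: 10 × 7 × 6 = 420
After action: Item 5 → 8 × 8 × 8 = 512.
Revised RPNs: Item 3=540, Item 5=512, Item 11=420, Item 9=240, Item 8=225, Item 4=200, Item 7=150, Item 6=64, Item 10=50.
Highest is now Item 3 (540).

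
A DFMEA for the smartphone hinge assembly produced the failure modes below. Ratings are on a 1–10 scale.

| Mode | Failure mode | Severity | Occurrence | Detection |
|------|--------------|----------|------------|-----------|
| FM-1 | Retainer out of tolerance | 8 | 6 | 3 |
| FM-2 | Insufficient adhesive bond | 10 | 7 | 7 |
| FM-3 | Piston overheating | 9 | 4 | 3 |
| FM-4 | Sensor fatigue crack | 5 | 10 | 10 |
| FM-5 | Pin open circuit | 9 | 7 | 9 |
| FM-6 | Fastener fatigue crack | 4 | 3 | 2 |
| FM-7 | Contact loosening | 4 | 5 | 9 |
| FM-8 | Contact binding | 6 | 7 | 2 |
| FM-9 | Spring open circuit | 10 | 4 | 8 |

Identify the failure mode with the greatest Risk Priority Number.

FM-5

RPN = Severity × Occurrence × Detection:
  FM-1: 8 × 6 × 3 = 144
  FM-2: 10 × 7 × 7 = 490
  FM-3: 9 × 4 × 3 = 108
  FM-4: 5 × 10 × 10 = 500
  FM-5: 9 × 7 × 9 = 567
  FM-6: 4 × 3 × 2 = 24
  FM-7: 4 × 5 × 9 = 180
  FM-8: 6 × 7 × 2 = 84
  FM-9: 10 × 4 × 8 = 320
Highest RPN is 567 → FM-5.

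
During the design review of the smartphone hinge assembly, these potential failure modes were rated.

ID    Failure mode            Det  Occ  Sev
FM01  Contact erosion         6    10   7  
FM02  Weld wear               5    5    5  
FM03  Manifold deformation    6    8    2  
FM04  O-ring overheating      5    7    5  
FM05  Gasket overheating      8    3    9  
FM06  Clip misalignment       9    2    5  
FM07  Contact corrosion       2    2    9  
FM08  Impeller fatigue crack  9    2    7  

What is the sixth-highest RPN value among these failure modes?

96

RPN = Severity × Occurrence × Detection:
  FM01: 7 × 10 × 6 = 420
  FM02: 5 × 5 × 5 = 125
  FM03: 2 × 8 × 6 = 96
  FM04: 5 × 7 × 5 = 175
  FM05: 9 × 3 × 8 = 216
  FM06: 5 × 2 × 9 = 90
  FM07: 9 × 2 × 2 = 36
  FM08: 7 × 2 × 9 = 126
Sorted descending: 420, 216, 175, 126, 125, 96, 90, 36.
The sixth-highest RPN is 96 (FM03).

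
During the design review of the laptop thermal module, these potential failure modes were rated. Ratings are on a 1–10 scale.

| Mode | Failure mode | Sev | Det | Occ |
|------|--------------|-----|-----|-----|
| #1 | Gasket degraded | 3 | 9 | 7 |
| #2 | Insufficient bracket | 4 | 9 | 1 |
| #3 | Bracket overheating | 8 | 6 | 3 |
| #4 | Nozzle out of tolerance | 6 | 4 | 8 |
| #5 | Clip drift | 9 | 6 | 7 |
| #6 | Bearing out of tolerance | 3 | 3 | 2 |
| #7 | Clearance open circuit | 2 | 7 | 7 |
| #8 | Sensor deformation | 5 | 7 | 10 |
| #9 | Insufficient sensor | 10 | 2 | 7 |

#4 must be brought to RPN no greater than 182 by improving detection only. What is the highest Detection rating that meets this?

#4: S=6, O=8, D=4 → current RPN = 192.
Fixed product = 48. Need 48 × D ≤ 182, so D ≤ 182/48 = 3.79.
Maximum integer Detection rating = 3 (gives RPN 144; D=4 would give 192 > 182).

3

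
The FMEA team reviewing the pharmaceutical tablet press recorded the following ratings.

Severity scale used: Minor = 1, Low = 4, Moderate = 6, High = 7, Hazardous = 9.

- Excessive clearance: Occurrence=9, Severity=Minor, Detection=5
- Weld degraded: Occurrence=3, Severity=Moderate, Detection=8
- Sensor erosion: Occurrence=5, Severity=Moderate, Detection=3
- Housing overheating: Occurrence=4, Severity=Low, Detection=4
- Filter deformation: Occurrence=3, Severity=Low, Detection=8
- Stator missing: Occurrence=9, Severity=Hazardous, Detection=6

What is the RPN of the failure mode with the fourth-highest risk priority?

RPN = Severity × Occurrence × Detection:
  Excessive clearance: 1 × 9 × 5 = 45
  Weld degraded: 6 × 3 × 8 = 144
  Sensor erosion: 6 × 5 × 3 = 90
  Housing overheating: 4 × 4 × 4 = 64
  Filter deformation: 4 × 3 × 8 = 96
  Stator missing: 9 × 9 × 6 = 486
Sorted descending: 486, 144, 96, 90, 64, 45.
The fourth-highest RPN is 90 (Sensor erosion).

90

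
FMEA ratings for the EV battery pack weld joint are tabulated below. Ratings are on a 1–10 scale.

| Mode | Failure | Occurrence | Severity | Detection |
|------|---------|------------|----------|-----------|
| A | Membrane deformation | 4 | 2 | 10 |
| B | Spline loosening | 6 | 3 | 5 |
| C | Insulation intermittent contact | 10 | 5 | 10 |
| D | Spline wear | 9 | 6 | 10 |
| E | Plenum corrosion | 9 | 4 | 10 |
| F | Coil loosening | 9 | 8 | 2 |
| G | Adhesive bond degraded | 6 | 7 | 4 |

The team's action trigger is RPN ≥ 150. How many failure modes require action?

RPN = Severity × Occurrence × Detection:
  A: 2 × 4 × 10 = 80
  B: 3 × 6 × 5 = 90
  C: 5 × 10 × 10 = 500
  D: 6 × 9 × 10 = 540
  E: 4 × 9 × 10 = 360
  F: 8 × 9 × 2 = 144
  G: 7 × 6 × 4 = 168
Modes with RPN ≥ 150: C (500), D (540), E (360), G (168) → 4.

4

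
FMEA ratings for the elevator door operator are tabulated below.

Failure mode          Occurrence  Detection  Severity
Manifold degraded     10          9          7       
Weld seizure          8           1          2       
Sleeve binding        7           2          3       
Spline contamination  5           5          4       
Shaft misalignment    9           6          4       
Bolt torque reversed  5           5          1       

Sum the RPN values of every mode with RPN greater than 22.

RPN = Severity × Occurrence × Detection:
  Manifold degraded: 7 × 10 × 9 = 630
  Weld seizure: 2 × 8 × 1 = 16
  Sleeve binding: 3 × 7 × 2 = 42
  Spline contamination: 4 × 5 × 5 = 100
  Shaft misalignment: 4 × 9 × 6 = 216
  Bolt torque reversed: 1 × 5 × 5 = 25
RPN > 22: Manifold degraded (630), Sleeve binding (42), Spline contamination (100), Shaft misalignment (216), Bolt torque reversed (25).
Sum: 630 + 42 + 100 + 216 + 25 = 1013.

1013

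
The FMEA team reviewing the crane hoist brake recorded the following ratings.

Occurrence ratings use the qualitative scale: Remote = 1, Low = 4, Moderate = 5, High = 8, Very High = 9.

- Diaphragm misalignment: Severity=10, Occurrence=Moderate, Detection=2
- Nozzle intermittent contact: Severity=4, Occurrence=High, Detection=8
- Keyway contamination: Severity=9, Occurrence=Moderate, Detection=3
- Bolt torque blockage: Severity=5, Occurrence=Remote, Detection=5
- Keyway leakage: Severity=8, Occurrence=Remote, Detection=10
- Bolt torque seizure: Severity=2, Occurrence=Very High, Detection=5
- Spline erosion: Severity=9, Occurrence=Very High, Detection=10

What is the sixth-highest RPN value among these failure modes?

80

RPN = Severity × Occurrence × Detection:
  Diaphragm misalignment: 10 × 5 × 2 = 100
  Nozzle intermittent contact: 4 × 8 × 8 = 256
  Keyway contamination: 9 × 5 × 3 = 135
  Bolt torque blockage: 5 × 1 × 5 = 25
  Keyway leakage: 8 × 1 × 10 = 80
  Bolt torque seizure: 2 × 9 × 5 = 90
  Spline erosion: 9 × 9 × 10 = 810
Sorted descending: 810, 256, 135, 100, 90, 80, 25.
The sixth-highest RPN is 80 (Keyway leakage).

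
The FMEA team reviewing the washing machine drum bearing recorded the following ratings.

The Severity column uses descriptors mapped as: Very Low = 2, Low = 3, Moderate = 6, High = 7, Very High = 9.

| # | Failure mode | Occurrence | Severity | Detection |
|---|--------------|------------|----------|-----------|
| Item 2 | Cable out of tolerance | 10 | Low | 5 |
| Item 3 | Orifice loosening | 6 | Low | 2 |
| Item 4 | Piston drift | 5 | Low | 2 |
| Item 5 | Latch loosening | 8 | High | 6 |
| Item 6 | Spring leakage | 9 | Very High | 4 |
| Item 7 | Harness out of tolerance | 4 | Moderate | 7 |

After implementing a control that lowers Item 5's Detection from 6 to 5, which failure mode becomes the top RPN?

RPN = Severity × Occurrence × Detection:
  Item 2: 3 × 10 × 5 = 150
  Item 3: 3 × 6 × 2 = 36
  Item 4: 3 × 5 × 2 = 30
  Item 5: 7 × 8 × 6 = 336
  Item 6: 9 × 9 × 4 = 324
  Item 7: 6 × 4 × 7 = 168
After action: Item 5 → 7 × 8 × 5 = 280.
Revised RPNs: Item 6=324, Item 5=280, Item 7=168, Item 2=150, Item 3=36, Item 4=30.
Highest is now Item 6 (324).

Item 6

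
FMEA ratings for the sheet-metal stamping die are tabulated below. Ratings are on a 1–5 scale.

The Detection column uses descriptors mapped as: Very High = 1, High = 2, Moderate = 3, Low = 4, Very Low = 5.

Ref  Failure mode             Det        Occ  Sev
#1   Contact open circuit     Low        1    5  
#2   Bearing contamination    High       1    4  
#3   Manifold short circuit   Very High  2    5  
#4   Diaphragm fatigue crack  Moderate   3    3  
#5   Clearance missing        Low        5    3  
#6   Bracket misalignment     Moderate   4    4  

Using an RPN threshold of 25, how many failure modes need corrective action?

RPN = Severity × Occurrence × Detection:
  #1: 5 × 1 × 4 = 20
  #2: 4 × 1 × 2 = 8
  #3: 5 × 2 × 1 = 10
  #4: 3 × 3 × 3 = 27
  #5: 3 × 5 × 4 = 60
  #6: 4 × 4 × 3 = 48
Modes with RPN ≥ 25: #4 (27), #5 (60), #6 (48) → 3.

3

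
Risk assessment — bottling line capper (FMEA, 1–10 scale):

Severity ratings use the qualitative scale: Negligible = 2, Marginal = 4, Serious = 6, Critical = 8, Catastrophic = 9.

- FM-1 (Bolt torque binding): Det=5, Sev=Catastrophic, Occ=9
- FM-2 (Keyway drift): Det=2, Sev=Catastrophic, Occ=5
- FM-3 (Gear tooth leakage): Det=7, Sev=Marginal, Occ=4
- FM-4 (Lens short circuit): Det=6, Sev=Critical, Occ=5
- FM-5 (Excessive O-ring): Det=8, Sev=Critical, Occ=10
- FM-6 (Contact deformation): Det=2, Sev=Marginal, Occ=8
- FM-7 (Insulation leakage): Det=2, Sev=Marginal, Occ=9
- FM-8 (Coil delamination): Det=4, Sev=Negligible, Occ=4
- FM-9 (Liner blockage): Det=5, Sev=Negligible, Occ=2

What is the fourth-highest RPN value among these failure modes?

112

RPN = Severity × Occurrence × Detection:
  FM-1: 9 × 9 × 5 = 405
  FM-2: 9 × 5 × 2 = 90
  FM-3: 4 × 4 × 7 = 112
  FM-4: 8 × 5 × 6 = 240
  FM-5: 8 × 10 × 8 = 640
  FM-6: 4 × 8 × 2 = 64
  FM-7: 4 × 9 × 2 = 72
  FM-8: 2 × 4 × 4 = 32
  FM-9: 2 × 2 × 5 = 20
Sorted descending: 640, 405, 240, 112, 90, 72, 64, 32, 20.
The fourth-highest RPN is 112 (FM-3).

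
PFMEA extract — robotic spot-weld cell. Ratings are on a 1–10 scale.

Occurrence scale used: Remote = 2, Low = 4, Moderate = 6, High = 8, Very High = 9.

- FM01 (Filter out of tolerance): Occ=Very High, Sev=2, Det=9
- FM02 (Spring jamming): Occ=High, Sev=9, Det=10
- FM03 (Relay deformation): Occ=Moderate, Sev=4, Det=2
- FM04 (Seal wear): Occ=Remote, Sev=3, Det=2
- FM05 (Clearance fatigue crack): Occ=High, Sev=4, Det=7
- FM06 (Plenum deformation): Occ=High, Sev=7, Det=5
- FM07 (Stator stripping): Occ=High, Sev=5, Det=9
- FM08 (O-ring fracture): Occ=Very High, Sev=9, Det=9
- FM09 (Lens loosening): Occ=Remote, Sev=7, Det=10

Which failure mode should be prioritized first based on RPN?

RPN = Severity × Occurrence × Detection:
  FM01: 2 × 9 × 9 = 162
  FM02: 9 × 8 × 10 = 720
  FM03: 4 × 6 × 2 = 48
  FM04: 3 × 2 × 2 = 12
  FM05: 4 × 8 × 7 = 224
  FM06: 7 × 8 × 5 = 280
  FM07: 5 × 8 × 9 = 360
  FM08: 9 × 9 × 9 = 729
  FM09: 7 × 2 × 10 = 140
Highest RPN is 729 → FM08.

FM08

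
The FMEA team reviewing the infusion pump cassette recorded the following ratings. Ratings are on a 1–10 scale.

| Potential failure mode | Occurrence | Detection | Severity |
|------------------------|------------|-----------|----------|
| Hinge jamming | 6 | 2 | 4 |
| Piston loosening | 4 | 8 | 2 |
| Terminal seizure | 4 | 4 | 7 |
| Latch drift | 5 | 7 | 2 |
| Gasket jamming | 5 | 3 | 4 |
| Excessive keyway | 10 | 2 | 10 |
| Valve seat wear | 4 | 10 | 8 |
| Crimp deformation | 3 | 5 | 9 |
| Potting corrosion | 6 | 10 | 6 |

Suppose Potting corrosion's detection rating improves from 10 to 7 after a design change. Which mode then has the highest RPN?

RPN = Severity × Occurrence × Detection:
  Hinge jamming: 4 × 6 × 2 = 48
  Piston loosening: 2 × 4 × 8 = 64
  Terminal seizure: 7 × 4 × 4 = 112
  Latch drift: 2 × 5 × 7 = 70
  Gasket jamming: 4 × 5 × 3 = 60
  Excessive keyway: 10 × 10 × 2 = 200
  Valve seat wear: 8 × 4 × 10 = 320
  Crimp deformation: 9 × 3 × 5 = 135
  Potting corrosion: 6 × 6 × 10 = 360
After action: Potting corrosion → 6 × 6 × 7 = 252.
Revised RPNs: Valve seat wear=320, Potting corrosion=252, Excessive keyway=200, Crimp deformation=135, Terminal seizure=112, Latch drift=70, Piston loosening=64, Gasket jamming=60, Hinge jamming=48.
Highest is now Valve seat wear (320).

Valve seat wear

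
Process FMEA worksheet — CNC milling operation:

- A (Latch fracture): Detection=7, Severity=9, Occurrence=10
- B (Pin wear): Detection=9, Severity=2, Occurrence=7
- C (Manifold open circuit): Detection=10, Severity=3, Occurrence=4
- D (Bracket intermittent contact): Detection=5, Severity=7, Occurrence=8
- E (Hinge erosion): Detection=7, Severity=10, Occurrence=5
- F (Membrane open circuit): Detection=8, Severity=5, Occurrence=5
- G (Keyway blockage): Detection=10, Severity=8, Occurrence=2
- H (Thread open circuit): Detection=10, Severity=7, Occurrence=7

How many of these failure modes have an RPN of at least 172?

RPN = Severity × Occurrence × Detection:
  A: 9 × 10 × 7 = 630
  B: 2 × 7 × 9 = 126
  C: 3 × 4 × 10 = 120
  D: 7 × 8 × 5 = 280
  E: 10 × 5 × 7 = 350
  F: 5 × 5 × 8 = 200
  G: 8 × 2 × 10 = 160
  H: 7 × 7 × 10 = 490
Modes with RPN ≥ 172: A (630), D (280), E (350), F (200), H (490) → 5.

5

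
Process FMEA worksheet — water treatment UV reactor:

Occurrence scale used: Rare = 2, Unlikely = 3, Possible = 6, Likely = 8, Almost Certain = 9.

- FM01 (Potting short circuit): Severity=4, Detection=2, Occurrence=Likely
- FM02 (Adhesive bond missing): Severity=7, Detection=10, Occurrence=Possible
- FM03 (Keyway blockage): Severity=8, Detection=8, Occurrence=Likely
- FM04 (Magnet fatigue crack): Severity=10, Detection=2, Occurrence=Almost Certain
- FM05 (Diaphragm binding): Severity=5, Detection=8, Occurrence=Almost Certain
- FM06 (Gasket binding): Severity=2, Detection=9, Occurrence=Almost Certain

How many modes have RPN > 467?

1

RPN = Severity × Occurrence × Detection:
  FM01: 4 × 8 × 2 = 64
  FM02: 7 × 6 × 10 = 420
  FM03: 8 × 8 × 8 = 512
  FM04: 10 × 9 × 2 = 180
  FM05: 5 × 9 × 8 = 360
  FM06: 2 × 9 × 9 = 162
Modes with RPN > 467: FM03 (512) → 1.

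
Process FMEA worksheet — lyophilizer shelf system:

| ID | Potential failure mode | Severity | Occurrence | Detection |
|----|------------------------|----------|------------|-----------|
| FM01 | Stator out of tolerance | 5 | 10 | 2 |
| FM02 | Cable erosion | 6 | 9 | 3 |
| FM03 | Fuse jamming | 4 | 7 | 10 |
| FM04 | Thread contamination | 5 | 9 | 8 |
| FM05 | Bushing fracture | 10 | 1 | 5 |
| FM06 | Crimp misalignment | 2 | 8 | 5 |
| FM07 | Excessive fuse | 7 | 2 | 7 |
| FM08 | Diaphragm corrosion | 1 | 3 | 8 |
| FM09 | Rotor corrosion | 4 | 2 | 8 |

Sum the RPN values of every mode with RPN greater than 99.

902

RPN = Severity × Occurrence × Detection:
  FM01: 5 × 10 × 2 = 100
  FM02: 6 × 9 × 3 = 162
  FM03: 4 × 7 × 10 = 280
  FM04: 5 × 9 × 8 = 360
  FM05: 10 × 1 × 5 = 50
  FM06: 2 × 8 × 5 = 80
  FM07: 7 × 2 × 7 = 98
  FM08: 1 × 3 × 8 = 24
  FM09: 4 × 2 × 8 = 64
RPN > 99: FM01 (100), FM02 (162), FM03 (280), FM04 (360).
Sum: 100 + 162 + 280 + 360 = 902.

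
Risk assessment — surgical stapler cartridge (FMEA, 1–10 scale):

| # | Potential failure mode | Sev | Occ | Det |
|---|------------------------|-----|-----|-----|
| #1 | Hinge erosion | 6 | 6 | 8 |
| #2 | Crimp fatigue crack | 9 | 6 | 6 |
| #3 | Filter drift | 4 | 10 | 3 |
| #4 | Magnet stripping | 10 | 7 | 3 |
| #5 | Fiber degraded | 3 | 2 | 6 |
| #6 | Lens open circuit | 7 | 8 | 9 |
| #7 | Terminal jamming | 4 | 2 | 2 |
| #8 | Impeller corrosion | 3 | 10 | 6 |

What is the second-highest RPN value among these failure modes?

324

RPN = Severity × Occurrence × Detection:
  #1: 6 × 6 × 8 = 288
  #2: 9 × 6 × 6 = 324
  #3: 4 × 10 × 3 = 120
  #4: 10 × 7 × 3 = 210
  #5: 3 × 2 × 6 = 36
  #6: 7 × 8 × 9 = 504
  #7: 4 × 2 × 2 = 16
  #8: 3 × 10 × 6 = 180
Sorted descending: 504, 324, 288, 210, 180, 120, 36, 16.
The second-highest RPN is 324 (#2).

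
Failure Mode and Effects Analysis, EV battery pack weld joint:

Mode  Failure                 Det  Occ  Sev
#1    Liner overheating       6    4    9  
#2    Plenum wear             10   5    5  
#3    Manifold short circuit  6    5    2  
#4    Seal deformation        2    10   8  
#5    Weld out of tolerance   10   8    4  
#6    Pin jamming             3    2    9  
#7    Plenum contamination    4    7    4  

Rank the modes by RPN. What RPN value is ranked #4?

RPN = Severity × Occurrence × Detection:
  #1: 9 × 4 × 6 = 216
  #2: 5 × 5 × 10 = 250
  #3: 2 × 5 × 6 = 60
  #4: 8 × 10 × 2 = 160
  #5: 4 × 8 × 10 = 320
  #6: 9 × 2 × 3 = 54
  #7: 4 × 7 × 4 = 112
Sorted descending: 320, 250, 216, 160, 112, 60, 54.
The fourth-highest RPN is 160 (#4).

160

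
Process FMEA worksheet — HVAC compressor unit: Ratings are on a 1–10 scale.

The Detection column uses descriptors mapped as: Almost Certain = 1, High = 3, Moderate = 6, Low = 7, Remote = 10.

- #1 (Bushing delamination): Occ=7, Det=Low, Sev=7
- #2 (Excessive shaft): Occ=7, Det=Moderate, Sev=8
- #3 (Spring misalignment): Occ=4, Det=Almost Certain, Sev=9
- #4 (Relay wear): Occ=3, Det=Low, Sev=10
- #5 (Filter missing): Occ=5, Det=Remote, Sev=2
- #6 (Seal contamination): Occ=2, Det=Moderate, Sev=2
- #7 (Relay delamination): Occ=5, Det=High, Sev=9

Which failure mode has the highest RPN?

RPN = Severity × Occurrence × Detection:
  #1: 7 × 7 × 7 = 343
  #2: 8 × 7 × 6 = 336
  #3: 9 × 4 × 1 = 36
  #4: 10 × 3 × 7 = 210
  #5: 2 × 5 × 10 = 100
  #6: 2 × 2 × 6 = 24
  #7: 9 × 5 × 3 = 135
Highest RPN is 343 → #1.

#1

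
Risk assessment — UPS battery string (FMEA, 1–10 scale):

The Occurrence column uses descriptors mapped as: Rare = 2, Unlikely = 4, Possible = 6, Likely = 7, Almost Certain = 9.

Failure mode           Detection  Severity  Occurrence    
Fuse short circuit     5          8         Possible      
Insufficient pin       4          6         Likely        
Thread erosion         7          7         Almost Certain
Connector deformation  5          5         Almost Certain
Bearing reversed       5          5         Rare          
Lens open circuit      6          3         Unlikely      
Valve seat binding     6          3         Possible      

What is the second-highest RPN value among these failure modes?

240

RPN = Severity × Occurrence × Detection:
  Fuse short circuit: 8 × 6 × 5 = 240
  Insufficient pin: 6 × 7 × 4 = 168
  Thread erosion: 7 × 9 × 7 = 441
  Connector deformation: 5 × 9 × 5 = 225
  Bearing reversed: 5 × 2 × 5 = 50
  Lens open circuit: 3 × 4 × 6 = 72
  Valve seat binding: 3 × 6 × 6 = 108
Sorted descending: 441, 240, 225, 168, 108, 72, 50.
The second-highest RPN is 240 (Fuse short circuit).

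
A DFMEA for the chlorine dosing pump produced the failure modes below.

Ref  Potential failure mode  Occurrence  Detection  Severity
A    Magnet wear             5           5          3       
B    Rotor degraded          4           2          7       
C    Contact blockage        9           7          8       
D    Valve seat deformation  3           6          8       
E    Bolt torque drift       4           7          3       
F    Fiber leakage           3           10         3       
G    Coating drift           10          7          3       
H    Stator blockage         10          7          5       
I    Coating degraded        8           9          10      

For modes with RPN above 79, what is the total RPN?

2102

RPN = Severity × Occurrence × Detection:
  A: 3 × 5 × 5 = 75
  B: 7 × 4 × 2 = 56
  C: 8 × 9 × 7 = 504
  D: 8 × 3 × 6 = 144
  E: 3 × 4 × 7 = 84
  F: 3 × 3 × 10 = 90
  G: 3 × 10 × 7 = 210
  H: 5 × 10 × 7 = 350
  I: 10 × 8 × 9 = 720
RPN > 79: C (504), D (144), E (84), F (90), G (210), H (350), I (720).
Sum: 504 + 144 + 84 + 90 + 210 + 350 + 720 = 2102.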